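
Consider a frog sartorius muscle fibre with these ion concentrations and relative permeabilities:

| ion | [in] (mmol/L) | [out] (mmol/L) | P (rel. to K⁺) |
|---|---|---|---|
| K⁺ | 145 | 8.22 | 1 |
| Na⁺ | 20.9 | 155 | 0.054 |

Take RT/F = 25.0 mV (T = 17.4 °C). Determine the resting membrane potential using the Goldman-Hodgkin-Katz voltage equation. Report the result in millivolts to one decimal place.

-54.4 mV

Vm = 25.0 · ln[(Σ P·[cation]ₒ + Σ P·[anion]ᵢ) / (Σ P·[cation]ᵢ + Σ P·[anion]ₒ)]
Numerator = 1×8.22 + 0.054×155 = 16.59
Denominator = 1×145 + 0.054×20.9 = 146.1
Vm = 25.0 · ln(0.11353) = 25.0 × (-2.1757) = -54.39 mV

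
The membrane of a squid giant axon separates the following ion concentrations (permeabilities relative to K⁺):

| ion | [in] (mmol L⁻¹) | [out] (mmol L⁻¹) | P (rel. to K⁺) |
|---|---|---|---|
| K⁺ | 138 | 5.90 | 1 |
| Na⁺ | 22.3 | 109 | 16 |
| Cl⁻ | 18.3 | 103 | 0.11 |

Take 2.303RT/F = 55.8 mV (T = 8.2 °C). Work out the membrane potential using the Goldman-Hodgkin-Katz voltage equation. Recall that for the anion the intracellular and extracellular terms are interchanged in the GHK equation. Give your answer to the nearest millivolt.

30 mV

Vm = 55.8 · log₁₀[(Σ P·[cation]ₒ + Σ P·[anion]ᵢ) / (Σ P·[cation]ᵢ + Σ P·[anion]ₒ)]
Numerator = 1×5.90 + 16×109 + 0.11×18.3 = 1752
Denominator = 1×138 + 16×22.3 + 0.11×103 = 506.1
Vm = 55.8 · log₁₀(3.4614) = 55.8 × (0.5393) = 30.09 mV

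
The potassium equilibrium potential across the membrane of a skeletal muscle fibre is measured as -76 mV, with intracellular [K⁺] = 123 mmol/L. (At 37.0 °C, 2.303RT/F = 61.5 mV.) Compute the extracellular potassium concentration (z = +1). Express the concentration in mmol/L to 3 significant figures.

Nernst: E = (61.5/1) · log₁₀([out]/[in]), so log₁₀([out]/[in]) = -76.0 × 1 / 61.5 = -1.2358.
[out]/[in] = 10^(-1.2358) = 0.05811.
[out] = 0.05811 × 123 = 7.147 mmol/L.

7.15 mmol/L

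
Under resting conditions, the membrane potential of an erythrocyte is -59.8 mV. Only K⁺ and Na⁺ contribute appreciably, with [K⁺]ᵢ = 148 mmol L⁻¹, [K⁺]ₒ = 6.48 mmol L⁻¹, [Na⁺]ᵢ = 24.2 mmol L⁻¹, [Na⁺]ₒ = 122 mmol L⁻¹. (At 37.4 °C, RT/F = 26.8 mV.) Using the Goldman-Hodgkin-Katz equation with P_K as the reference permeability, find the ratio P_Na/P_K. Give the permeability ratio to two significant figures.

Let α = P_Na/P_K. GHK: Vm = 26.8·ln[(Kₒ + α·Naₒ)/(Kᵢ + α·Naᵢ)].
e^(Vm/26.8) = e^(-59.8/26.8) = 0.10738
So 0.10738·(Kᵢ + α·Naᵢ) = Kₒ + α·Naₒ → α = (0.10738·148.0 − 6.48) / (122.0 − 0.10738·24.2)
α = (15.89 − 6.48) / (122.0 − 2.599) = 9.413/119.4 = 0.07883

0.079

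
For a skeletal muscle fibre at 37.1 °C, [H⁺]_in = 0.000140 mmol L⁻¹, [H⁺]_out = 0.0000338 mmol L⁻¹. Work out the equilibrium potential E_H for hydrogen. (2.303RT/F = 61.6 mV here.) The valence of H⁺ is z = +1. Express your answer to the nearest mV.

-38 mV

E = (61.6/z) · log₁₀([H⁺]_out/[H⁺]_in) with z = +1.
= (61.6/1) · log₁₀(0.0000338/0.000140) = 61.60 · log₁₀(0.2414)
= 61.60 · (-0.6172) = -38.02 mV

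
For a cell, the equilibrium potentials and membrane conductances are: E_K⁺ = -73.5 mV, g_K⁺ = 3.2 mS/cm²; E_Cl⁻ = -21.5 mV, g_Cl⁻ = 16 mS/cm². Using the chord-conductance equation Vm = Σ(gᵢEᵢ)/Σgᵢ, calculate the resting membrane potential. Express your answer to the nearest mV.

-30 mV

Σ gᵢEᵢ = 3.2·(-73.5) + 16·(-21.5) = -579.20
Σ gᵢ = 3.2 + 16 = 19.2
Vm = -579.20 / 19.2 = -30.17 mV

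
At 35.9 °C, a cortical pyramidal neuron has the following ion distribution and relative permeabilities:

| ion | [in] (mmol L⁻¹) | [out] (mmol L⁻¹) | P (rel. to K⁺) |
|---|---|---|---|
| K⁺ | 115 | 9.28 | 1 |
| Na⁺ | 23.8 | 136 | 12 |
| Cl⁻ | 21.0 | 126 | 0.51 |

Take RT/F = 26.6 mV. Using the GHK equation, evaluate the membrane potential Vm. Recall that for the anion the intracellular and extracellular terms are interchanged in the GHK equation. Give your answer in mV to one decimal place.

33.7 mV

Vm = 26.6 · ln[(Σ P·[cation]ₒ + Σ P·[anion]ᵢ) / (Σ P·[cation]ᵢ + Σ P·[anion]ₒ)]
Numerator = 1×9.28 + 12×136 + 0.51×21.0 = 1652
Denominator = 1×115 + 12×23.8 + 0.51×126 = 464.9
Vm = 26.6 · ln(3.5537) = 26.6 × (1.2680) = 33.73 mV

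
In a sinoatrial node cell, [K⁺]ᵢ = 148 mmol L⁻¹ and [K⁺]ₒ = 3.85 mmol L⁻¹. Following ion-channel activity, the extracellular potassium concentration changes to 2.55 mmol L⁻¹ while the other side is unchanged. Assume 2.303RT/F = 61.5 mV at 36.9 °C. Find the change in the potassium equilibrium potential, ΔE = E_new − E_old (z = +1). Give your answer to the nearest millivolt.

E_old = (61.5/1)·log₁₀(3.85/148) = -97.47 mV
E_new = (61.5/1)·log₁₀(2.55/148) = -108.47 mV
ΔE = -108.47 − (-97.47) = -11.00 mV

-11 mV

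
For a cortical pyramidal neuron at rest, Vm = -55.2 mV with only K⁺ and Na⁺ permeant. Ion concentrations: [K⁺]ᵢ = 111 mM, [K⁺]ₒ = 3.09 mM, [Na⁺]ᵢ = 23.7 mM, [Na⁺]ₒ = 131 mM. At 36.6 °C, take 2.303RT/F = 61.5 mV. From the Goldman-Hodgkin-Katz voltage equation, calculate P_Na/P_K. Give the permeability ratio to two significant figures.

Let α = P_Na/P_K. GHK: Vm = 61.5·log₁₀[(Kₒ + α·Naₒ)/(Kᵢ + α·Naᵢ)].
10^(Vm/61.5) = 10^(-55.2/61.5) = 0.1266
So 0.1266·(Kᵢ + α·Naᵢ) = Kₒ + α·Naₒ → α = (0.1266·111.0 − 3.09) / (131.0 − 0.1266·23.7)
α = (14.05 − 3.09) / (131.0 − 3) = 10.96/128 = 0.08565

0.086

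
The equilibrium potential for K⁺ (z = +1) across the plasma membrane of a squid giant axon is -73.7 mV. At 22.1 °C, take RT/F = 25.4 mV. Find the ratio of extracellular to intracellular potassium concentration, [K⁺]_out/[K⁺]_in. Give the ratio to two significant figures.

ln([out]/[in]) = E·z/(25.4) = -73.7 × 1 / 25.4 = -2.9016
[out]/[in] = e^(-2.9016) = 0.05494

0.055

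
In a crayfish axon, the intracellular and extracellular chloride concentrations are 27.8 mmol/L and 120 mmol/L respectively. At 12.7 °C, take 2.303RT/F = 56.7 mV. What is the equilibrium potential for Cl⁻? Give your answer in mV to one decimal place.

E = (56.7/z) · log₁₀([Cl⁻]_out/[Cl⁻]_in) with z = -1.
For an anion, dividing by z = -1 reverses the sign.
= (56.7/-1) · log₁₀(120/27.8) = -56.70 · log₁₀(4.317)
= -56.70 · (0.6351) = -36.01 mV

-36.0 mV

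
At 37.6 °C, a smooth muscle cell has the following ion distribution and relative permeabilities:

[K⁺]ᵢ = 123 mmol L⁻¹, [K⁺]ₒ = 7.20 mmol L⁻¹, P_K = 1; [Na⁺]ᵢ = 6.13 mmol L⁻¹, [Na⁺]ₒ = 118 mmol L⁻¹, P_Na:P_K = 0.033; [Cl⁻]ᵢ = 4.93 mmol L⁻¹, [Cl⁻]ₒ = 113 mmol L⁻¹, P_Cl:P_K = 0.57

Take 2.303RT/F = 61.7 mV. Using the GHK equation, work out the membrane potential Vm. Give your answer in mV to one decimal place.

Vm = 61.7 · log₁₀[(Σ P·[cation]ₒ + Σ P·[anion]ᵢ) / (Σ P·[cation]ᵢ + Σ P·[anion]ₒ)]
Numerator = 1×7.20 + 0.033×118 + 0.57×4.93 = 13.9
Denominator = 1×123 + 0.033×6.13 + 0.57×113 = 187.6
Vm = 61.7 · log₁₀(0.074111) = 61.7 × (-1.1301) = -69.73 mV

-69.7 mV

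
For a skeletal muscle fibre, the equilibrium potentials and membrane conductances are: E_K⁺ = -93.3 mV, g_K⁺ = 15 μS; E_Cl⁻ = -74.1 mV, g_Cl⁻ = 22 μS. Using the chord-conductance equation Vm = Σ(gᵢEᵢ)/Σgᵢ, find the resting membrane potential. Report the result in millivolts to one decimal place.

Σ gᵢEᵢ = 15·(-93.3) + 22·(-74.1) = -3029.70
Σ gᵢ = 15 + 22 = 37
Vm = -3029.70 / 37 = -81.88 mV

-81.9 mV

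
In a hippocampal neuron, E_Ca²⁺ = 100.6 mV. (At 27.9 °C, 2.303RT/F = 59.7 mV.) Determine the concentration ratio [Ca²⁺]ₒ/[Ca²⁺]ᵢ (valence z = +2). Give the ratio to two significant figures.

2300

log₁₀([out]/[in]) = E·z/(59.7) = 100.6 × 2 / 59.7 = 3.3702
[out]/[in] = 10^(3.3702) = 2345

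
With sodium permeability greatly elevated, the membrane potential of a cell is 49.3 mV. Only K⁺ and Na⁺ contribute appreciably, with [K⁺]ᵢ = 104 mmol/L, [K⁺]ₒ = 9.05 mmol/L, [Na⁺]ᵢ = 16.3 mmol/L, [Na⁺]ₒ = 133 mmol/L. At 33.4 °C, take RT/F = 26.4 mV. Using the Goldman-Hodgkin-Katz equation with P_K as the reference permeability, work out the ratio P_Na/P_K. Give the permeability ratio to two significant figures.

24

Let α = P_Na/P_K. GHK: Vm = 26.4·ln[(Kₒ + α·Naₒ)/(Kᵢ + α·Naᵢ)].
e^(Vm/26.4) = e^(49.3/26.4) = 6.4716
So 6.4716·(Kᵢ + α·Naᵢ) = Kₒ + α·Naₒ → α = (6.4716·104.0 − 9.05) / (133.0 − 6.4716·16.3)
α = (673 − 9.05) / (133.0 − 105.5) = 664/27.51 = 24.13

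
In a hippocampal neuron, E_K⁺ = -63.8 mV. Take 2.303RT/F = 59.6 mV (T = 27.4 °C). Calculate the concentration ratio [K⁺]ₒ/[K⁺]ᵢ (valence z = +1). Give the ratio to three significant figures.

log₁₀([out]/[in]) = E·z/(59.6) = -63.8 × 1 / 59.6 = -1.0705
[out]/[in] = 10^(-1.0705) = 0.08502

0.0850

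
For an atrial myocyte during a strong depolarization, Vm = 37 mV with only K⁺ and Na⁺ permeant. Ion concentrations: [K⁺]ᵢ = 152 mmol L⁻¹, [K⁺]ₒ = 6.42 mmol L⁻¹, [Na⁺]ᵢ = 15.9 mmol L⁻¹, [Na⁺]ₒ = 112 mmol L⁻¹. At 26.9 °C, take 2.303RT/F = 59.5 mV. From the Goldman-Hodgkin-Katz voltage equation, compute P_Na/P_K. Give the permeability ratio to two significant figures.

Let α = P_Na/P_K. GHK: Vm = 59.5·log₁₀[(Kₒ + α·Naₒ)/(Kᵢ + α·Naᵢ)].
10^(Vm/59.5) = 10^(37.0/59.5) = 4.1865
So 4.1865·(Kᵢ + α·Naᵢ) = Kₒ + α·Naₒ → α = (4.1865·152.0 − 6.42) / (112.0 − 4.1865·15.9)
α = (636.3 − 6.42) / (112.0 − 66.56) = 629.9/45.44 = 13.86

14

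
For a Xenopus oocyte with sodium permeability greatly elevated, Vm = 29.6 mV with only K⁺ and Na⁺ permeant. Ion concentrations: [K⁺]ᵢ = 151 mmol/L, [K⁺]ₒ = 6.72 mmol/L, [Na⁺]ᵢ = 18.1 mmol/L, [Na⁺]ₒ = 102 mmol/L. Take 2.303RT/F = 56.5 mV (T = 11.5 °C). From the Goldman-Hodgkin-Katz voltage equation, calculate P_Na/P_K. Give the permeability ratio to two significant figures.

Let α = P_Na/P_K. GHK: Vm = 56.5·log₁₀[(Kₒ + α·Naₒ)/(Kᵢ + α·Naᵢ)].
10^(Vm/56.5) = 10^(29.6/56.5) = 3.3411
So 3.3411·(Kᵢ + α·Naᵢ) = Kₒ + α·Naₒ → α = (3.3411·151.0 − 6.72) / (102.0 − 3.3411·18.1)
α = (504.5 − 6.72) / (102.0 − 60.47) = 497.8/41.53 = 11.99

12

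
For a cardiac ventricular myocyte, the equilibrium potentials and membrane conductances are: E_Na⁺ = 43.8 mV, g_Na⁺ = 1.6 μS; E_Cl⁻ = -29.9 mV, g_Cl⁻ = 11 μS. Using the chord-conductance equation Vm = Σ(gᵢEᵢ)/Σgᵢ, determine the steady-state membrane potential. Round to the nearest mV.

-21 mV

Σ gᵢEᵢ = 1.6·(43.8) + 11·(-29.9) = -258.82
Σ gᵢ = 1.6 + 11 = 12.6
Vm = -258.82 / 12.6 = -20.54 mV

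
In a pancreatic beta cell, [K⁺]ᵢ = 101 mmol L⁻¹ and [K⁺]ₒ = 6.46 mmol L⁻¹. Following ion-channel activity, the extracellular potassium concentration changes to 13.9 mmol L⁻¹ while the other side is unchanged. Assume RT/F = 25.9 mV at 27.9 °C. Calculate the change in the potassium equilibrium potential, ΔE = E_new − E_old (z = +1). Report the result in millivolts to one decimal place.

E_old = (25.9/1)·ln(6.46/101) = -71.21 mV
E_new = (25.9/1)·ln(13.9/101) = -51.37 mV
ΔE = -51.37 − (-71.21) = 19.85 mV

19.8 mV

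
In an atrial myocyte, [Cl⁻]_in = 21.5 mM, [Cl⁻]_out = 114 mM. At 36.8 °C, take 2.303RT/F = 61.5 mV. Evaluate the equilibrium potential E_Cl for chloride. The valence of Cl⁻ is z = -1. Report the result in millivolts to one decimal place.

-44.6 mV

E = (61.5/z) · log₁₀([Cl⁻]_out/[Cl⁻]_in) with z = -1.
For an anion, dividing by z = -1 reverses the sign.
= (61.5/-1) · log₁₀(114/21.5) = -61.50 · log₁₀(5.302)
= -61.50 · (0.7245) = -44.55 mV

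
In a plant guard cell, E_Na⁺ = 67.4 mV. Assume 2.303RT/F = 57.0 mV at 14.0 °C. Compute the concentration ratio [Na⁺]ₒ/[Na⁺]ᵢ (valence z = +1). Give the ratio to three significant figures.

15.2

log₁₀([out]/[in]) = E·z/(57.0) = 67.4 × 1 / 57.0 = 1.1825
[out]/[in] = 10^(1.1825) = 15.22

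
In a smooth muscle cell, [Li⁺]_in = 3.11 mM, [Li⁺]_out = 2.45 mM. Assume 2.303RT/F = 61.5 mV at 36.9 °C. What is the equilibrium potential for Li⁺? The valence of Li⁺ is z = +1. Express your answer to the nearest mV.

E = (61.5/z) · log₁₀([Li⁺]_out/[Li⁺]_in) with z = +1.
= (61.5/1) · log₁₀(2.45/3.11) = 61.50 · log₁₀(0.7878)
= 61.50 · (-0.1036) = -6.37 mV

-6 mV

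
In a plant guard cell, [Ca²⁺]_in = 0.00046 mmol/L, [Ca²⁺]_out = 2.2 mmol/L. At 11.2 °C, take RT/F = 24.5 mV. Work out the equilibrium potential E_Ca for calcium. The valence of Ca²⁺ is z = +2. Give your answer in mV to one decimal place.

E = (24.5/z) · ln([Ca²⁺]_out/[Ca²⁺]_in) with z = +2.
= (24.5/2) · ln(2.2/0.00046) = 12.25 · ln(4783)
= 12.25 · (8.4727) = 103.79 mV

103.8 mV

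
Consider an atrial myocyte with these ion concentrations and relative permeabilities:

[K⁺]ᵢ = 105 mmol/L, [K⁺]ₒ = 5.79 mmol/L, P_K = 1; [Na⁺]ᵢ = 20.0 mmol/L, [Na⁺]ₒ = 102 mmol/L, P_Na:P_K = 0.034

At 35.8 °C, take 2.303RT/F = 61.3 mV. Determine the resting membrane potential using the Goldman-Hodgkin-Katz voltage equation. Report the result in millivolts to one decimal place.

Vm = 61.3 · log₁₀[(Σ P·[cation]ₒ + Σ P·[anion]ᵢ) / (Σ P·[cation]ᵢ + Σ P·[anion]ₒ)]
Numerator = 1×5.79 + 0.034×102 = 9.258
Denominator = 1×105 + 0.034×20.0 = 105.7
Vm = 61.3 · log₁₀(0.087604) = 61.3 × (-1.0575) = -64.82 mV

-64.8 mV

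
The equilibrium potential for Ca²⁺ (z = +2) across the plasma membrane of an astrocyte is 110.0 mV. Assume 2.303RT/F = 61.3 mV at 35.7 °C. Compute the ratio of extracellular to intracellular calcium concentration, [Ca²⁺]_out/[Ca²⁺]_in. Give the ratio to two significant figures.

log₁₀([out]/[in]) = E·z/(61.3) = 110.0 × 2 / 61.3 = 3.5889
[out]/[in] = 10^(3.5889) = 3881

3900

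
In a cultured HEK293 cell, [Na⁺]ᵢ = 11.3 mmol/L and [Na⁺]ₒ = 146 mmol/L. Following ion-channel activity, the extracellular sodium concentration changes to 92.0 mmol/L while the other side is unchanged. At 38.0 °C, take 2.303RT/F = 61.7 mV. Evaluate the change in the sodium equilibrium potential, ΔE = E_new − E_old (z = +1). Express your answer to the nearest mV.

E_old = (61.7/1)·log₁₀(146/11.3) = 68.57 mV
E_new = (61.7/1)·log₁₀(92.0/11.3) = 56.19 mV
ΔE = 56.19 − (68.57) = -12.37 mV

-12 mV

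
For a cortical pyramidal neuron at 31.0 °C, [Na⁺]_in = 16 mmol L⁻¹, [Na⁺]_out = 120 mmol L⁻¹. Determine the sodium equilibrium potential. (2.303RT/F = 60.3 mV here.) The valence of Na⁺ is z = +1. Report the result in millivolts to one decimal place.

52.8 mV

E = (60.3/z) · log₁₀([Na⁺]_out/[Na⁺]_in) with z = +1.
= (60.3/1) · log₁₀(120/16) = 60.30 · log₁₀(7.5)
= 60.30 · (0.8751) = 52.77 mV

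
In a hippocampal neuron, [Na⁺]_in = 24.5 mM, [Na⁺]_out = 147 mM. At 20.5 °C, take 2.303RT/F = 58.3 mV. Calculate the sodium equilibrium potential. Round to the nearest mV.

45 mV

E = (58.3/z) · log₁₀([Na⁺]_out/[Na⁺]_in) with z = +1.
= (58.3/1) · log₁₀(147/24.5) = 58.30 · log₁₀(6)
= 58.30 · (0.7782) = 45.37 mV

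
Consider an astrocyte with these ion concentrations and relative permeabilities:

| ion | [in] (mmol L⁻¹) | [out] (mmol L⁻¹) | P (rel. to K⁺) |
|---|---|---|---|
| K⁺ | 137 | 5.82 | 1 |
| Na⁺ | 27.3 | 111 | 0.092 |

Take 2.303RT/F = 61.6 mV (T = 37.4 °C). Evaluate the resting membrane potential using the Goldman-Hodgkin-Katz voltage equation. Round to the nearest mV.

Vm = 61.6 · log₁₀[(Σ P·[cation]ₒ + Σ P·[anion]ᵢ) / (Σ P·[cation]ᵢ + Σ P·[anion]ₒ)]
Numerator = 1×5.82 + 0.092×111 = 16.03
Denominator = 1×137 + 0.092×27.3 = 139.5
Vm = 61.6 · log₁₀(0.11492) = 61.6 × (-0.9396) = -57.88 mV

-58 mV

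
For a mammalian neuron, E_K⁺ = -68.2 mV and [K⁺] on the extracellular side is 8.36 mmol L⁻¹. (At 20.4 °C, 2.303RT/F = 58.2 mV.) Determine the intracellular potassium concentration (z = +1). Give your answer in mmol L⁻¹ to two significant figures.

120 mmol L⁻¹

Nernst: E = (58.2/1) · log₁₀([out]/[in]), so log₁₀([out]/[in]) = -68.2 × 1 / 58.2 = -1.1718.
[out]/[in] = 10^(-1.1718) = 0.06733.
[in] = 8.36 / 0.06733 = 124.2 mmol L⁻¹.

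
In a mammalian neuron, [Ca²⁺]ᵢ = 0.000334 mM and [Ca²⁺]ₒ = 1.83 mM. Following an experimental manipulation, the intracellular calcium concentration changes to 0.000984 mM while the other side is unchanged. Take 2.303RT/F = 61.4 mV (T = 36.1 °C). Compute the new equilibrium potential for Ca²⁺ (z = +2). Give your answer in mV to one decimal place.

100.4 mV

After the shift: [Ca²⁺]_out = 1.83, [Ca²⁺]_in = 0.000984 mM.
E_new = (61.4/2)·log₁₀(1.83/0.000984) = 30.70 · (3.2695) = 100.37 mV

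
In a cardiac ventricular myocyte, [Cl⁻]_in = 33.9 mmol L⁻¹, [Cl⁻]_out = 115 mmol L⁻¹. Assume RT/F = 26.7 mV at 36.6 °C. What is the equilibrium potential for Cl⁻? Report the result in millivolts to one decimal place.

E = (26.7/z) · ln([Cl⁻]_out/[Cl⁻]_in) with z = -1.
For an anion, dividing by z = -1 reverses the sign.
= (26.7/-1) · ln(115/33.9) = -26.70 · ln(3.392)
= -26.70 · (1.2215) = -32.61 mV

-32.6 mV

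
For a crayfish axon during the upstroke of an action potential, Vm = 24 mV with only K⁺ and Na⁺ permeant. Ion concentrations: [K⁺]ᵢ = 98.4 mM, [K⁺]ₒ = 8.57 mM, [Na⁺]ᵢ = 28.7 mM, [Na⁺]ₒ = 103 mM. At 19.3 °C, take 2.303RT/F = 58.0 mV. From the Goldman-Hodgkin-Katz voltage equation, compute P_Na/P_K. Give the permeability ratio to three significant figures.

8.63

Let α = P_Na/P_K. GHK: Vm = 58.0·log₁₀[(Kₒ + α·Naₒ)/(Kᵢ + α·Naᵢ)].
10^(Vm/58.0) = 10^(24.0/58.0) = 2.5929
So 2.5929·(Kᵢ + α·Naᵢ) = Kₒ + α·Naₒ → α = (2.5929·98.4 − 8.57) / (103.0 − 2.5929·28.7)
α = (255.1 − 8.57) / (103.0 − 74.42) = 246.6/28.58 = 8.627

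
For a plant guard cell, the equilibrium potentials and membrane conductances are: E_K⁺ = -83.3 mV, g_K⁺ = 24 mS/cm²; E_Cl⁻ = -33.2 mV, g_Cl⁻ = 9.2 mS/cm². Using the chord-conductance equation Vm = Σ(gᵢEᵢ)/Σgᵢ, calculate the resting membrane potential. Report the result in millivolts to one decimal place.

-69.4 mV

Σ gᵢEᵢ = 24·(-83.3) + 9.2·(-33.2) = -2304.64
Σ gᵢ = 24 + 9.2 = 33.2
Vm = -2304.64 / 33.2 = -69.42 mV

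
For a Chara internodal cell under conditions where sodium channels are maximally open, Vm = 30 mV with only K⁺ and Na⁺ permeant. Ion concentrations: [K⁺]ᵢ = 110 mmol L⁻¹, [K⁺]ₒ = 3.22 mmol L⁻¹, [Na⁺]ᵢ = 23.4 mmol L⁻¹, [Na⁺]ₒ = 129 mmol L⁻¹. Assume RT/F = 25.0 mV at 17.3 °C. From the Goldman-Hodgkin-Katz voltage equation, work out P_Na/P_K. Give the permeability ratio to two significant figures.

7.1

Let α = P_Na/P_K. GHK: Vm = 25.0·ln[(Kₒ + α·Naₒ)/(Kᵢ + α·Naᵢ)].
e^(Vm/25.0) = e^(30.0/25.0) = 3.3201
So 3.3201·(Kᵢ + α·Naᵢ) = Kₒ + α·Naₒ → α = (3.3201·110.0 − 3.22) / (129.0 − 3.3201·23.4)
α = (365.2 − 3.22) / (129.0 − 77.69) = 362/51.31 = 7.055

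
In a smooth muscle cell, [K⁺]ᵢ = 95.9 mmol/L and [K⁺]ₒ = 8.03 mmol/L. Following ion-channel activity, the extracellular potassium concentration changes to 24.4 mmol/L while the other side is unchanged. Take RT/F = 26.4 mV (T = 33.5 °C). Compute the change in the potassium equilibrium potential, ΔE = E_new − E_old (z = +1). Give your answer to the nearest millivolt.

E_old = (26.4/1)·ln(8.03/95.9) = -65.48 mV
E_new = (26.4/1)·ln(24.4/95.9) = -36.13 mV
ΔE = -36.13 − (-65.48) = 29.34 mV

29 mV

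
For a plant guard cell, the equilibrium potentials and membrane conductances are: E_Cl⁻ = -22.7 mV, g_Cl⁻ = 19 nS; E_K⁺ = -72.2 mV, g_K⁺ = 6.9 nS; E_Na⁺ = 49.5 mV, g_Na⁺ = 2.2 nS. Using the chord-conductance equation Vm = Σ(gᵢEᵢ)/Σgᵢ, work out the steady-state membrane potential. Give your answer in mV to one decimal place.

Σ gᵢEᵢ = 19·(-22.7) + 6.9·(-72.2) + 2.2·(49.5) = -820.58
Σ gᵢ = 19 + 6.9 + 2.2 = 28.1
Vm = -820.58 / 28.1 = -29.20 mV

-29.2 mV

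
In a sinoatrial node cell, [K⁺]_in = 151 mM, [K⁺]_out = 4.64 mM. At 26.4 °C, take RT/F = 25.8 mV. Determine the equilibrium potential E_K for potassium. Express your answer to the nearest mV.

E = (25.8/z) · ln([K⁺]_out/[K⁺]_in) with z = +1.
= (25.8/1) · ln(4.64/151) = 25.80 · ln(0.03073)
= 25.80 · (-3.4826) = -89.85 mV

-90 mV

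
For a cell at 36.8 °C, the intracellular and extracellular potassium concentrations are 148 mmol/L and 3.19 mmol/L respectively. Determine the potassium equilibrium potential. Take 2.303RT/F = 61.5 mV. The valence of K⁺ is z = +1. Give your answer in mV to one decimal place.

-102.5 mV

E = (61.5/z) · log₁₀([K⁺]_out/[K⁺]_in) with z = +1.
= (61.5/1) · log₁₀(3.19/148) = 61.50 · log₁₀(0.02155)
= 61.50 · (-1.6665) = -102.49 mV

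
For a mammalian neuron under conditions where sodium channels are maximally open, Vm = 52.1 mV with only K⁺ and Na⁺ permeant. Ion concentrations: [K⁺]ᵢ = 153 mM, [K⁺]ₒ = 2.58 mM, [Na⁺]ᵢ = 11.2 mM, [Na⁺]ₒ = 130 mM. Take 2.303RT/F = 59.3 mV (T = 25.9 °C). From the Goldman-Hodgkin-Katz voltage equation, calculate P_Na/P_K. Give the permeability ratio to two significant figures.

Let α = P_Na/P_K. GHK: Vm = 59.3·log₁₀[(Kₒ + α·Naₒ)/(Kᵢ + α·Naᵢ)].
10^(Vm/59.3) = 10^(52.1/59.3) = 7.5611
So 7.5611·(Kᵢ + α·Naᵢ) = Kₒ + α·Naₒ → α = (7.5611·153.0 − 2.58) / (130.0 − 7.5611·11.2)
α = (1157 − 2.58) / (130.0 − 84.68) = 1154/45.32 = 25.47

25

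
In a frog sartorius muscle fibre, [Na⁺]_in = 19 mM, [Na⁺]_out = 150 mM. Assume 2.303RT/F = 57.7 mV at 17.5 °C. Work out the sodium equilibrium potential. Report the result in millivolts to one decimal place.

E = (57.7/z) · log₁₀([Na⁺]_out/[Na⁺]_in) with z = +1.
= (57.7/1) · log₁₀(150/19) = 57.70 · log₁₀(7.895)
= 57.70 · (0.8973) = 51.78 mV

51.8 mV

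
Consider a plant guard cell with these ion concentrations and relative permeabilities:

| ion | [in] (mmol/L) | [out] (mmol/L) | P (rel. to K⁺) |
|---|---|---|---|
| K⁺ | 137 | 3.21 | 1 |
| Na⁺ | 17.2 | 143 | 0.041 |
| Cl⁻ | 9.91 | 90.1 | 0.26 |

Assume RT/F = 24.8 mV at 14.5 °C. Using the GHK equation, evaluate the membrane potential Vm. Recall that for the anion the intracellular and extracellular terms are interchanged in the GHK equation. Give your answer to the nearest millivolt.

-65 mV

Vm = 24.8 · ln[(Σ P·[cation]ₒ + Σ P·[anion]ᵢ) / (Σ P·[cation]ᵢ + Σ P·[anion]ₒ)]
Numerator = 1×3.21 + 0.041×143 + 0.26×9.91 = 11.65
Denominator = 1×137 + 0.041×17.2 + 0.26×90.1 = 161.1
Vm = 24.8 · ln(0.072299) = 24.8 × (-2.6269) = -65.15 mV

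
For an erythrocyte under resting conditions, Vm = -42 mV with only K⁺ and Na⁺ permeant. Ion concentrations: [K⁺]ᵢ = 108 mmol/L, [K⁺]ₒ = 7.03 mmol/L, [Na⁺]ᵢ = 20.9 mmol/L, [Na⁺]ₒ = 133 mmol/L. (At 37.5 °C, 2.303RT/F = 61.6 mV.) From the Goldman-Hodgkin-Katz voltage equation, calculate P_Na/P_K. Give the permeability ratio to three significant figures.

Let α = P_Na/P_K. GHK: Vm = 61.6·log₁₀[(Kₒ + α·Naₒ)/(Kᵢ + α·Naᵢ)].
10^(Vm/61.6) = 10^(-42.0/61.6) = 0.20806
So 0.20806·(Kᵢ + α·Naᵢ) = Kₒ + α·Naₒ → α = (0.20806·108.0 − 7.03) / (133.0 − 0.20806·20.9)
α = (22.47 − 7.03) / (133.0 − 4.348) = 15.44/128.7 = 0.12

0.120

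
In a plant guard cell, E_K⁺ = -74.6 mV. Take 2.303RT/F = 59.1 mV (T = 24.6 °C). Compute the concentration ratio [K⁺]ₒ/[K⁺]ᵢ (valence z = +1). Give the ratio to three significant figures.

0.0547

log₁₀([out]/[in]) = E·z/(59.1) = -74.6 × 1 / 59.1 = -1.2623
[out]/[in] = 10^(-1.2623) = 0.05467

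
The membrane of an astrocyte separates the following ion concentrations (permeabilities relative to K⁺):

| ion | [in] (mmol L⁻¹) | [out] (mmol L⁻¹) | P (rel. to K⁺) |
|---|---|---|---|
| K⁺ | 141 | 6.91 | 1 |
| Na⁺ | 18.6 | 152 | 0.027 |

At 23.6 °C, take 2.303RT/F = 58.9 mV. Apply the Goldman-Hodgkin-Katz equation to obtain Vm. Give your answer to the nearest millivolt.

Vm = 58.9 · log₁₀[(Σ P·[cation]ₒ + Σ P·[anion]ᵢ) / (Σ P·[cation]ᵢ + Σ P·[anion]ₒ)]
Numerator = 1×6.91 + 0.027×152 = 11.01
Denominator = 1×141 + 0.027×18.6 = 141.5
Vm = 58.9 · log₁₀(0.077836) = 58.9 × (-1.1088) = -65.31 mV

-65 mV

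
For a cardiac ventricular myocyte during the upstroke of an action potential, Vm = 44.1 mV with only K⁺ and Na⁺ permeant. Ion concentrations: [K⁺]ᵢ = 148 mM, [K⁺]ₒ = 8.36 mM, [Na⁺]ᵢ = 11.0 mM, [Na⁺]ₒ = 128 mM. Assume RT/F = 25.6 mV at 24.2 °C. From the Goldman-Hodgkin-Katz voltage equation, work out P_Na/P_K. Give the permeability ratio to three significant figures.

Let α = P_Na/P_K. GHK: Vm = 25.6·ln[(Kₒ + α·Naₒ)/(Kᵢ + α·Naᵢ)].
e^(Vm/25.6) = e^(44.1/25.6) = 5.5994
So 5.5994·(Kᵢ + α·Naᵢ) = Kₒ + α·Naₒ → α = (5.5994·148.0 − 8.36) / (128.0 − 5.5994·11.0)
α = (828.7 − 8.36) / (128.0 − 61.59) = 820.3/66.41 = 12.35

12.4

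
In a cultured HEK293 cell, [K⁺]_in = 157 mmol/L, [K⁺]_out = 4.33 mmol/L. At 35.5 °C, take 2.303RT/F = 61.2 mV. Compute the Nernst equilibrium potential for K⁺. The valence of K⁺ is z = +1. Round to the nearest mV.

E = (61.2/z) · log₁₀([K⁺]_out/[K⁺]_in) with z = +1.
= (61.2/1) · log₁₀(4.33/157) = 61.20 · log₁₀(0.02758)
= 61.20 · (-1.5594) = -95.44 mV

-95 mV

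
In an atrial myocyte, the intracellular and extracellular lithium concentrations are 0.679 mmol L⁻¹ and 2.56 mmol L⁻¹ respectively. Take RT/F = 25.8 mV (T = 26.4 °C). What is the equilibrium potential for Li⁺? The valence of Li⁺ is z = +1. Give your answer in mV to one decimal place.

34.2 mV

E = (25.8/z) · ln([Li⁺]_out/[Li⁺]_in) with z = +1.
= (25.8/1) · ln(2.56/0.679) = 25.80 · ln(3.77)
= 25.80 · (1.3271) = 34.24 mV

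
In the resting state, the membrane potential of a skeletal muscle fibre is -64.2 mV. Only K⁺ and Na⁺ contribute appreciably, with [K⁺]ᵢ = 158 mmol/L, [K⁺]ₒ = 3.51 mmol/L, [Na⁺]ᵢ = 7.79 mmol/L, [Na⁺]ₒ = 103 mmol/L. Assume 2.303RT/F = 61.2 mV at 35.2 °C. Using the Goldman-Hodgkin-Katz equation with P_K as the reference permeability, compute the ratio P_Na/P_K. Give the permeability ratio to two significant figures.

Let α = P_Na/P_K. GHK: Vm = 61.2·log₁₀[(Kₒ + α·Naₒ)/(Kᵢ + α·Naᵢ)].
10^(Vm/61.2) = 10^(-64.2/61.2) = 0.089327
So 0.089327·(Kᵢ + α·Naᵢ) = Kₒ + α·Naₒ → α = (0.089327·158.0 − 3.51) / (103.0 − 0.089327·7.79)
α = (14.11 − 3.51) / (103.0 − 0.6959) = 10.6/102.3 = 0.1036

0.10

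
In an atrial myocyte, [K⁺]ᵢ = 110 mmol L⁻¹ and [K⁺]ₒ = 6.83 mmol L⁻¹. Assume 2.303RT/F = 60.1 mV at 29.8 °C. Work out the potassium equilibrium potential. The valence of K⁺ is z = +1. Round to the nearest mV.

-73 mV

E = (60.1/z) · log₁₀([K⁺]_out/[K⁺]_in) with z = +1.
= (60.1/1) · log₁₀(6.83/110) = 60.10 · log₁₀(0.06209)
= 60.10 · (-1.2070) = -72.54 mV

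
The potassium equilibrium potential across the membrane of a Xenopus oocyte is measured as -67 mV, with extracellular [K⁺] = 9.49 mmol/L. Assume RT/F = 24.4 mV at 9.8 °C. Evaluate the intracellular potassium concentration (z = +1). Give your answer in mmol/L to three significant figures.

148 mmol/L

Nernst: E = (24.4/1) · ln([out]/[in]), so ln([out]/[in]) = -67.0 × 1 / 24.4 = -2.7459.
[out]/[in] = e^(-2.7459) = 0.06419.
[in] = 9.49 / 0.06419 = 147.8 mmol/L.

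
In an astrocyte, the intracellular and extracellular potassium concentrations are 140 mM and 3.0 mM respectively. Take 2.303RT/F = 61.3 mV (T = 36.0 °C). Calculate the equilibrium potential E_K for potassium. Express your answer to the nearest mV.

E = (61.3/z) · log₁₀([K⁺]_out/[K⁺]_in) with z = +1.
= (61.3/1) · log₁₀(3.0/140) = 61.30 · log₁₀(0.02143)
= 61.30 · (-1.6690) = -102.31 mV

-102 mV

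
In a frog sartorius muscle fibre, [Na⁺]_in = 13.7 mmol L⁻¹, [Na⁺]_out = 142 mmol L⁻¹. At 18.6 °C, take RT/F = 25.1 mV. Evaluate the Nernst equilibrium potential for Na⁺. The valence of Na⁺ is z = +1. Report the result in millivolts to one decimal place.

E = (25.1/z) · ln([Na⁺]_out/[Na⁺]_in) with z = +1.
= (25.1/1) · ln(142/13.7) = 25.10 · ln(10.36)
= 25.10 · (2.3384) = 58.69 mV

58.7 mV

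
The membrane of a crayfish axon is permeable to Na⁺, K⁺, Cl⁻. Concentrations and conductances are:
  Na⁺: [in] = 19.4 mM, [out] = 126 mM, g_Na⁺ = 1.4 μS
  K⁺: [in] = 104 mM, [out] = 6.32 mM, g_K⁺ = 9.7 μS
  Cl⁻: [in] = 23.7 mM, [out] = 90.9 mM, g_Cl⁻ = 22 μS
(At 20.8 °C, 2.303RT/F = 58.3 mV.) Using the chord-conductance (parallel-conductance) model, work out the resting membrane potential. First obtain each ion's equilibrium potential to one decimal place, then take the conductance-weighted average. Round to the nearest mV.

E_Na⁺ = (58.3/1)·log₁₀(126/19.4) = 47.4 mV
E_K⁺ = (58.3/1)·log₁₀(6.32/104) = -70.9 mV
E_Cl⁻ = (58.3/-1)·log₁₀(90.9/23.7) = -34.0 mV
Vm = (Σ gᵢEᵢ)/(Σ gᵢ) = (1.4·47.4 + 9.7·-70.9 + 22·-34.0) / (1.4 + 9.7 + 22)
= -1369.37 / 33.1 = -41.37 mV

-41 mV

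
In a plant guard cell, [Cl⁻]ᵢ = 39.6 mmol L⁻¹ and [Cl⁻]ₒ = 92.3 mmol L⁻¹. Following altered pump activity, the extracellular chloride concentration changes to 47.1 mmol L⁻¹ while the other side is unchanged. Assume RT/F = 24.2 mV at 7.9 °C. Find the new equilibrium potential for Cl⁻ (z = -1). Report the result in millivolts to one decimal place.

After the shift: [Cl⁻]_out = 47.1, [Cl⁻]_in = 39.6 mmol L⁻¹.
E_new = (24.2/-1)·ln(47.1/39.6) = -24.20 · (0.1734) = -4.20 mV

-4.2 mV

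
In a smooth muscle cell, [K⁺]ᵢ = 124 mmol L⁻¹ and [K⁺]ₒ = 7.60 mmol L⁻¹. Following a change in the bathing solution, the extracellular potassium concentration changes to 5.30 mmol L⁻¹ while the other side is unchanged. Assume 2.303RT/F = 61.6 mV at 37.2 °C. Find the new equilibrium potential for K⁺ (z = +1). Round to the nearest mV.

-84 mV

After the shift: [K⁺]_out = 5.30, [K⁺]_in = 124 mmol L⁻¹.
E_new = (61.6/1)·log₁₀(5.30/124) = 61.60 · (-1.3691) = -84.34 mV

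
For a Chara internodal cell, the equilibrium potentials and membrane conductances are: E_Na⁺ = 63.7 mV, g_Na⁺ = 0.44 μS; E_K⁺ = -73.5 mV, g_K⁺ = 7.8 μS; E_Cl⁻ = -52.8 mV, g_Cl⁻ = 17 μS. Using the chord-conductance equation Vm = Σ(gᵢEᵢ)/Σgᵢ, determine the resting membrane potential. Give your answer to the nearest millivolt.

Σ gᵢEᵢ = 0.44·(63.7) + 7.8·(-73.5) + 17·(-52.8) = -1442.87
Σ gᵢ = 0.44 + 7.8 + 17 = 25.24
Vm = -1442.87 / 25.24 = -57.17 mV

-57 mV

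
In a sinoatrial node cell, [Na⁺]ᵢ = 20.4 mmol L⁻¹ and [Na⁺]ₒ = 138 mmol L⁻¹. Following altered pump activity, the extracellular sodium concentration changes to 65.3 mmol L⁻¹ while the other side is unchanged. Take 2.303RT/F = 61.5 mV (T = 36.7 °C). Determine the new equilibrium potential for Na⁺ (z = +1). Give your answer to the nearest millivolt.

31 mV

After the shift: [Na⁺]_out = 65.3, [Na⁺]_in = 20.4 mmol L⁻¹.
E_new = (61.5/1)·log₁₀(65.3/20.4) = 61.50 · (0.5053) = 31.07 mV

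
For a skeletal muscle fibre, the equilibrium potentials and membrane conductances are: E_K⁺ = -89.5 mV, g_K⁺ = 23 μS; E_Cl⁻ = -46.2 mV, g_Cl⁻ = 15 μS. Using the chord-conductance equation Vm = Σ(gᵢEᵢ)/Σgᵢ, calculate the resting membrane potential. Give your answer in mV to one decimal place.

Σ gᵢEᵢ = 23·(-89.5) + 15·(-46.2) = -2751.50
Σ gᵢ = 23 + 15 = 38
Vm = -2751.50 / 38 = -72.41 mV

-72.4 mV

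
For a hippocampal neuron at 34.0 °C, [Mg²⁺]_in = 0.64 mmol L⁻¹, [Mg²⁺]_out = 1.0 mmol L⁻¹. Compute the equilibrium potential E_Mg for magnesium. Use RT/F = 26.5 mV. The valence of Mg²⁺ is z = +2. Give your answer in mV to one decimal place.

E = (26.5/z) · ln([Mg²⁺]_out/[Mg²⁺]_in) with z = +2.
= (26.5/2) · ln(1.0/0.64) = 13.25 · ln(1.562)
= 13.25 · (0.4463) = 5.91 mV

5.9 mV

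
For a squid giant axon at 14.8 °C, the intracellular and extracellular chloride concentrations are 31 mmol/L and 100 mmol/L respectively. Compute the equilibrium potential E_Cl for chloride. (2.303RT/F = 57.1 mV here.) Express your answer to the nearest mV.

E = (57.1/z) · log₁₀([Cl⁻]_out/[Cl⁻]_in) with z = -1.
For an anion, dividing by z = -1 reverses the sign.
= (57.1/-1) · log₁₀(100/31) = -57.10 · log₁₀(3.226)
= -57.10 · (0.5086) = -29.04 mV

-29 mV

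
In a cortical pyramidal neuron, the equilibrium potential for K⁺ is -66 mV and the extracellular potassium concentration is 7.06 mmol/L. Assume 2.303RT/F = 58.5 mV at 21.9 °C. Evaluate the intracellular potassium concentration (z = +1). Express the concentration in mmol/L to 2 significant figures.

Nernst: E = (58.5/1) · log₁₀([out]/[in]), so log₁₀([out]/[in]) = -66.0 × 1 / 58.5 = -1.1282.
[out]/[in] = 10^(-1.1282) = 0.07444.
[in] = 7.06 / 0.07444 = 94.84 mmol/L.

95 mmol/L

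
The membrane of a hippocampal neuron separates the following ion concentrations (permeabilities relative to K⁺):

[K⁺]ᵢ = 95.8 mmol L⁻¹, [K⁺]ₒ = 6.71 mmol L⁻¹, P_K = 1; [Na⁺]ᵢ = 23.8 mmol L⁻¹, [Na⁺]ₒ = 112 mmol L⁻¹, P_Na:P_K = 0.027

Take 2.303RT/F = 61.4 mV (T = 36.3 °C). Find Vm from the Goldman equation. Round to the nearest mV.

Vm = 61.4 · log₁₀[(Σ P·[cation]ₒ + Σ P·[anion]ᵢ) / (Σ P·[cation]ᵢ + Σ P·[anion]ₒ)]
Numerator = 1×6.71 + 0.027×112 = 9.734
Denominator = 1×95.8 + 0.027×23.8 = 96.44
Vm = 61.4 · log₁₀(0.10093) = 61.4 × (-0.9960) = -61.15 mV

-61 mV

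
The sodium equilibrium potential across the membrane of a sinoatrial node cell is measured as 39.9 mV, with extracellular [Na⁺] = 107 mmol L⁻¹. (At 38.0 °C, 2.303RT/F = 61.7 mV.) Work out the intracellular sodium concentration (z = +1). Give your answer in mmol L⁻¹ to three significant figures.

Nernst: E = (61.7/1) · log₁₀([out]/[in]), so log₁₀([out]/[in]) = 39.9 × 1 / 61.7 = 0.6467.
[out]/[in] = 10^(0.6467) = 4.433.
[in] = 107 / 4.433 = 24.14 mmol L⁻¹.

24.1 mmol L⁻¹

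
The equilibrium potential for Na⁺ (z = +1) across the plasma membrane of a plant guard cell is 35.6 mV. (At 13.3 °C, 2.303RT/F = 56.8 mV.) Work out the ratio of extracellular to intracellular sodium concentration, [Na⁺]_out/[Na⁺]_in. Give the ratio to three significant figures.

log₁₀([out]/[in]) = E·z/(56.8) = 35.6 × 1 / 56.8 = 0.6268
[out]/[in] = 10^(0.6268) = 4.234

4.23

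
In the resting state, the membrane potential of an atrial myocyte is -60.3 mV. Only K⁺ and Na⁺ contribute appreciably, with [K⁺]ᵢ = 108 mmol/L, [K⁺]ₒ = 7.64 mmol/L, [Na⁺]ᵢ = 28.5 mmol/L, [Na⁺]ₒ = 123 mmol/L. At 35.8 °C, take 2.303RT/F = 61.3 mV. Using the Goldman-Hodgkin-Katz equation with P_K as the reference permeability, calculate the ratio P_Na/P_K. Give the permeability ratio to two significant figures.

0.030

Let α = P_Na/P_K. GHK: Vm = 61.3·log₁₀[(Kₒ + α·Naₒ)/(Kᵢ + α·Naᵢ)].
10^(Vm/61.3) = 10^(-60.3/61.3) = 0.10383
So 0.10383·(Kᵢ + α·Naᵢ) = Kₒ + α·Naₒ → α = (0.10383·108.0 − 7.64) / (123.0 − 0.10383·28.5)
α = (11.21 − 7.64) / (123.0 − 2.959) = 3.573/120 = 0.02977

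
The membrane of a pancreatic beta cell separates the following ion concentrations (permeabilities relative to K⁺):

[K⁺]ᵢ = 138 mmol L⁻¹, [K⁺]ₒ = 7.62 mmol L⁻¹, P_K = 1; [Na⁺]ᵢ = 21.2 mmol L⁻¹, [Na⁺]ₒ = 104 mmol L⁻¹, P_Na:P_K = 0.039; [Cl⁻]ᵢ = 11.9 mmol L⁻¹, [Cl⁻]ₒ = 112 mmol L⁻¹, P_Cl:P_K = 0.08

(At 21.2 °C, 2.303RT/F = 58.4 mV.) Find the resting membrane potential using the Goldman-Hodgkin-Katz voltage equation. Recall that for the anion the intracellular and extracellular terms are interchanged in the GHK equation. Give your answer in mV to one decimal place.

-62.4 mV

Vm = 58.4 · log₁₀[(Σ P·[cation]ₒ + Σ P·[anion]ᵢ) / (Σ P·[cation]ᵢ + Σ P·[anion]ₒ)]
Numerator = 1×7.62 + 0.039×104 + 0.08×11.9 = 12.63
Denominator = 1×138 + 0.039×21.2 + 0.08×112 = 147.8
Vm = 58.4 · log₁₀(0.085447) = 58.4 × (-1.0683) = -62.39 mV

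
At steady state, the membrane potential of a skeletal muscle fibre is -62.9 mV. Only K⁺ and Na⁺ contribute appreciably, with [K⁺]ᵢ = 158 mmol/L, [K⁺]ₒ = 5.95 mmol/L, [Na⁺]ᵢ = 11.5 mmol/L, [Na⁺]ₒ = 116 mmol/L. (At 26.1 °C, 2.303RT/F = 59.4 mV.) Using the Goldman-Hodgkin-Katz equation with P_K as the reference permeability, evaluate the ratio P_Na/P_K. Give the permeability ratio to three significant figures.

0.0682

Let α = P_Na/P_K. GHK: Vm = 59.4·log₁₀[(Kₒ + α·Naₒ)/(Kᵢ + α·Naᵢ)].
10^(Vm/59.4) = 10^(-62.9/59.4) = 0.087313
So 0.087313·(Kᵢ + α·Naᵢ) = Kₒ + α·Naₒ → α = (0.087313·158.0 − 5.95) / (116.0 − 0.087313·11.5)
α = (13.8 − 5.95) / (116.0 − 1.004) = 7.845/115 = 0.06822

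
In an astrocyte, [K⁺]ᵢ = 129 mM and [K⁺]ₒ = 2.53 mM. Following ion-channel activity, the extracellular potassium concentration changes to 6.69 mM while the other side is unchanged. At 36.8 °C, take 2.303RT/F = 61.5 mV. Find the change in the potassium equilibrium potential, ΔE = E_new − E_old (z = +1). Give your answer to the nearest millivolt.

E_old = (61.5/1)·log₁₀(2.53/129) = -105.01 mV
E_new = (61.5/1)·log₁₀(6.69/129) = -79.04 mV
ΔE = -79.04 − (-105.01) = 25.97 mV

26 mV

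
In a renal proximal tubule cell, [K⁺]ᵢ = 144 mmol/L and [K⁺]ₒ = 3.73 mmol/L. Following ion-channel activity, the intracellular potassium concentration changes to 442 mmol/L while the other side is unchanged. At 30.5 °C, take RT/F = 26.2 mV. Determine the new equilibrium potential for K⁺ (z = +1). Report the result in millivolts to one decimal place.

After the shift: [K⁺]_out = 3.73, [K⁺]_in = 442 mmol/L.
E_new = (26.2/1)·ln(3.73/442) = 26.20 · (-4.7749) = -125.10 mV

-125.1 mV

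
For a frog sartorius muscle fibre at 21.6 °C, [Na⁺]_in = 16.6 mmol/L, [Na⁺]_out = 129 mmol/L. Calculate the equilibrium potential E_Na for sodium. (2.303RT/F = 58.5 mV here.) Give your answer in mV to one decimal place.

E = (58.5/z) · log₁₀([Na⁺]_out/[Na⁺]_in) with z = +1.
= (58.5/1) · log₁₀(129/16.6) = 58.50 · log₁₀(7.771)
= 58.50 · (0.8905) = 52.09 mV

52.1 mV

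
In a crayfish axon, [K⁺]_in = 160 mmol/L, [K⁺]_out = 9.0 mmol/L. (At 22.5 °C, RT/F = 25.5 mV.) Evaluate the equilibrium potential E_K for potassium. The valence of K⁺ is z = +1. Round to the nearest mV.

-73 mV

E = (25.5/z) · ln([K⁺]_out/[K⁺]_in) with z = +1.
= (25.5/1) · ln(9.0/160) = 25.50 · ln(0.05625)
= 25.50 · (-2.8779) = -73.39 mV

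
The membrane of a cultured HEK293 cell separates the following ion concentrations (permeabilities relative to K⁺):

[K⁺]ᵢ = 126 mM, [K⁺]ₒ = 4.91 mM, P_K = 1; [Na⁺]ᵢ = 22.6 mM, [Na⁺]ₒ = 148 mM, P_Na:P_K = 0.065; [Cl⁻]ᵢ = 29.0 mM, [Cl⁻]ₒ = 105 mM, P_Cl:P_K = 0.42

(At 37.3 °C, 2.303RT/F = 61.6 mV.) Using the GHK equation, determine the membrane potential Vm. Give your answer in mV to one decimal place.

Vm = 61.6 · log₁₀[(Σ P·[cation]ₒ + Σ P·[anion]ᵢ) / (Σ P·[cation]ᵢ + Σ P·[anion]ₒ)]
Numerator = 1×4.91 + 0.065×148 + 0.42×29.0 = 26.71
Denominator = 1×126 + 0.065×22.6 + 0.42×105 = 171.6
Vm = 61.6 · log₁₀(0.15568) = 61.6 × (-0.8078) = -49.76 mV

-49.8 mV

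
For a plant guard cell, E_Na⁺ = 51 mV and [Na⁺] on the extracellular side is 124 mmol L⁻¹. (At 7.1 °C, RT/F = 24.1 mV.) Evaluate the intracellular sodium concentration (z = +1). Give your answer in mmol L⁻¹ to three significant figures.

Nernst: E = (24.1/1) · ln([out]/[in]), so ln([out]/[in]) = 51.0 × 1 / 24.1 = 2.1162.
[out]/[in] = e^(2.1162) = 8.299.
[in] = 124 / 8.299 = 14.94 mmol L⁻¹.

14.9 mmol L⁻¹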